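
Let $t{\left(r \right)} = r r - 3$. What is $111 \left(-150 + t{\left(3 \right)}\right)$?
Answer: $-15984$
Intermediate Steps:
$t{\left(r \right)} = -3 + r^{2}$ ($t{\left(r \right)} = r^{2} - 3 = -3 + r^{2}$)
$111 \left(-150 + t{\left(3 \right)}\right) = 111 \left(-150 - \left(3 - 3^{2}\right)\right) = 111 \left(-150 + \left(-3 + 9\right)\right) = 111 \left(-150 + 6\right) = 111 \left(-144\right) = -15984$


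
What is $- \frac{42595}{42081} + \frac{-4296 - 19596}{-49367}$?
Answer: $- \frac{1097388113}{2077412727} \approx -0.52825$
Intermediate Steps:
$- \frac{42595}{42081} + \frac{-4296 - 19596}{-49367} = \left(-42595\right) \frac{1}{42081} + \left(-4296 - 19596\right) \left(- \frac{1}{49367}\right) = - \frac{42595}{42081} - - \frac{23892}{49367} = - \frac{42595}{42081} + \frac{23892}{49367} = - \frac{1097388113}{2077412727}$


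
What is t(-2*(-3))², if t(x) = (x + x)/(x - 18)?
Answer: 1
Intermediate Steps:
t(x) = 2*x/(-18 + x) (t(x) = (2*x)/(-18 + x) = 2*x/(-18 + x))
t(-2*(-3))² = (2*(-2*(-3))/(-18 - 2*(-3)))² = (2*6/(-18 + 6))² = (2*6/(-12))² = (2*6*(-1/12))² = (-1)² = 1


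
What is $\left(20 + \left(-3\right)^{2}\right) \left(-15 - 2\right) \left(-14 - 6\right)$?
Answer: $9860$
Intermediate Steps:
$\left(20 + \left(-3\right)^{2}\right) \left(-15 - 2\right) \left(-14 - 6\right) = \left(20 + 9\right) \left(- 17 \left(-14 - 6\right)\right) = 29 \left(\left(-17\right) \left(-20\right)\right) = 29 \cdot 340 = 9860$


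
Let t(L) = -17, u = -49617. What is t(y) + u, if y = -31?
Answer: -49634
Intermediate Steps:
t(y) + u = -17 - 49617 = -49634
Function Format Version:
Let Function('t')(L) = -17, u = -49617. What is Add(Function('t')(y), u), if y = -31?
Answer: -49634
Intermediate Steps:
Add(Function('t')(y), u) = Add(-17, -49617) = -49634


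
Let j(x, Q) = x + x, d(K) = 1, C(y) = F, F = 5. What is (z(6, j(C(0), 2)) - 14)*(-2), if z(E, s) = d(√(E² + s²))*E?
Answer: 16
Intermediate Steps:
C(y) = 5
j(x, Q) = 2*x
z(E, s) = E (z(E, s) = 1*E = E)
(z(6, j(C(0), 2)) - 14)*(-2) = (6 - 14)*(-2) = -8*(-2) = 16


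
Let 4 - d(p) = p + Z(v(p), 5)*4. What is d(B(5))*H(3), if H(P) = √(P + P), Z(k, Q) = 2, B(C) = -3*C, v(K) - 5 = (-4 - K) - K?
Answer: 11*√6 ≈ 26.944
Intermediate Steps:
v(K) = 1 - 2*K (v(K) = 5 + ((-4 - K) - K) = 5 + (-4 - 2*K) = 1 - 2*K)
d(p) = -4 - p (d(p) = 4 - (p + 2*4) = 4 - (p + 8) = 4 - (8 + p) = 4 + (-8 - p) = -4 - p)
H(P) = √2*√P (H(P) = √(2*P) = √2*√P)
d(B(5))*H(3) = (-4 - (-3)*5)*(√2*√3) = (-4 - 1*(-15))*√6 = (-4 + 15)*√6 = 11*√6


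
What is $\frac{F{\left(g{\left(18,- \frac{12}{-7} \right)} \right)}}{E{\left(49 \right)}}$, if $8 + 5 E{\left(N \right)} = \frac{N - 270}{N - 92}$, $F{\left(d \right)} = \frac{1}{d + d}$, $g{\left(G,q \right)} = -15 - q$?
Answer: $\frac{1505}{28782} \approx 0.05229$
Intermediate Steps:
$F{\left(d \right)} = \frac{1}{2 d}$
$E{\left(N \right)} = - \frac{8}{5} + \frac{-270 + N}{5 \left(-92 + N\right)}$ ($E{\left(N \right)} = - \frac{8}{5} + \frac{\left(N - 270\right) \frac{1}{N - 92}}{5} = - \frac{8}{5} + \frac{\left(-270 + N\right) \frac{1}{-92 + N}}{5} = - \frac{8}{5} + \frac{\frac{1}{-92 + N} \left(-270 + N\right)}{5} = - \frac{8}{5} + \frac{-270 + N}{5 \left(-92 + N\right)}$)
$\frac{F{\left(g{\left(18,- \frac{12}{-7} \right)} \right)}}{E{\left(49 \right)}} = \frac{\frac{1}{2} \frac{1}{-15 - - \frac{12}{-7}}}{\frac{1}{5} \frac{1}{-92 + 49} \left(466 - 343\right)} = \frac{\frac{1}{2} \frac{1}{-15 - \left(-12\right) \left(- \frac{1}{7}\right)}}{\frac{1}{5} \frac{1}{-43} \left(466 - 343\right)} = \frac{\frac{1}{2} \frac{1}{-15 - \frac{12}{7}}}{\frac{1}{5} \left(- \frac{1}{43}\right) 123} = \frac{\frac{1}{2} \frac{1}{-15 - \frac{12}{7}}}{- \frac{123}{215}} = \frac{1}{2 \left(- \frac{117}{7}\right)} \left(- \frac{215}{123}\right) = \frac{1}{2} \left(- \frac{7}{117}\right) \left(- \frac{215}{123}\right) = \left(- \frac{7}{234}\right) \left(- \frac{215}{123}\right) = \frac{1505}{28782}$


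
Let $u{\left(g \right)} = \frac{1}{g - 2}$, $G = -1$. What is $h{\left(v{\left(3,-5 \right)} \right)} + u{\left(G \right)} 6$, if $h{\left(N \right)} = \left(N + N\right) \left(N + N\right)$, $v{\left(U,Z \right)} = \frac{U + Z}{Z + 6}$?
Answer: $14$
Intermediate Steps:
$v{\left(U,Z \right)} = \frac{U + Z}{6 + Z}$
$h{\left(N \right)} = 4 N^{2}$ ($h{\left(N \right)} = 2 N 2 N = 4 N^{2}$)
$u{\left(g \right)} = \frac{1}{-2 + g}$
$h{\left(v{\left(3,-5 \right)} \right)} + u{\left(G \right)} 6 = 4 \left(\frac{3 - 5}{6 - 5}\right)^{2} + \frac{1}{-2 - 1} \cdot 6 = 4 \left(1^{-1} \left(-2\right)\right)^{2} + \frac{1}{-3} \cdot 6 = 4 \left(1 \left(-2\right)\right)^{2} - 2 = 4 \left(-2\right)^{2} - 2 = 4 \cdot 4 - 2 = 16 - 2 = 14$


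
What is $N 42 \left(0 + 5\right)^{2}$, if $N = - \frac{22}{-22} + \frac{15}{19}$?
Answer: $\frac{35700}{19} \approx 1878.9$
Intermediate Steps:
$N = \frac{34}{19}$ ($N = \left(-22\right) \left(- \frac{1}{22}\right) + 15 \cdot \frac{1}{19} = 1 + \frac{15}{19} = \frac{34}{19} \approx 1.7895$)
$N 42 \left(0 + 5\right)^{2} = \frac{34}{19} \cdot 42 \left(0 + 5\right)^{2} = \frac{1428 \cdot 5^{2}}{19} = \frac{1428}{19} \cdot 25 = \frac{35700}{19}$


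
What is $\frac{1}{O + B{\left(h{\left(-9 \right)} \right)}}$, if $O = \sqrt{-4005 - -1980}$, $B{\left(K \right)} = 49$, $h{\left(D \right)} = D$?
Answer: $\frac{49}{4426} - \frac{45 i}{4426} \approx 0.011071 - 0.010167 i$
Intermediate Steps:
$O = 45 i$ ($O = \sqrt{-4005 + 1980} = \sqrt{-2025} = 45 i \approx 45.0 i$)
$\frac{1}{O + B{\left(h{\left(-9 \right)} \right)}} = \frac{1}{45 i + 49} = \frac{1}{49 + 45 i} = \frac{49 - 45 i}{4426}$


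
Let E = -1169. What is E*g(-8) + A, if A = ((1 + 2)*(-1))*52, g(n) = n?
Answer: 9196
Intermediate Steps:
A = -156 (A = (3*(-1))*52 = -3*52 = -156)
E*g(-8) + A = -1169*(-8) - 156 = 9352 - 156 = 9196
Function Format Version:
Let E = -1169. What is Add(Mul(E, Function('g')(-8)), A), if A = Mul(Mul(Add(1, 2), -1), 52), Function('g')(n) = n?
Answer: 9196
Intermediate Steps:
A = -156 (A = Mul(Mul(3, -1), 52) = Mul(-3, 52) = -156)
Add(Mul(E, Function('g')(-8)), A) = Add(Mul(-1169, -8), -156) = Add(9352, -156) = 9196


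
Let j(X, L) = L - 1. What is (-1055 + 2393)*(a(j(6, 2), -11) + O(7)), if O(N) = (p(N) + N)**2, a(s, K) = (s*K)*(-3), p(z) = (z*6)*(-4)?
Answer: 34726452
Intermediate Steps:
p(z) = -24*z (p(z) = (6*z)*(-4) = -24*z)
j(X, L) = -1 + L
a(s, K) = -3*K*s (a(s, K) = (K*s)*(-3) = -3*K*s)
O(N) = 529*N**2 (O(N) = (-24*N + N)**2 = (-23*N)**2 = 529*N**2)
(-1055 + 2393)*(a(j(6, 2), -11) + O(7)) = (-1055 + 2393)*(-3*(-11)*(-1 + 2) + 529*7**2) = 1338*(-3*(-11)*1 + 529*49) = 1338*(33 + 25921) = 1338*25954 = 34726452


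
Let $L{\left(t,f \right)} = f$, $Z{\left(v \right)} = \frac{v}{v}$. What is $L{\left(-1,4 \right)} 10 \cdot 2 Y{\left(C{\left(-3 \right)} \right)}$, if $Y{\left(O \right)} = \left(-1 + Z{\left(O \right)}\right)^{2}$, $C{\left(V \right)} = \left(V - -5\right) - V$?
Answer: $0$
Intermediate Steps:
$C{\left(V \right)} = 5$ ($C{\left(V \right)} = \left(V + 5\right) - V = \left(5 + V\right) - V = 5$)
$Z{\left(v \right)} = 1$
$Y{\left(O \right)} = 0$ ($Y{\left(O \right)} = \left(-1 + 1\right)^{2} = 0^{2} = 0$)
$L{\left(-1,4 \right)} 10 \cdot 2 Y{\left(C{\left(-3 \right)} \right)} = 4 \cdot 10 \cdot 2 \cdot 0 = 4 \cdot 20 \cdot 0 = 4 \cdot 0 = 0$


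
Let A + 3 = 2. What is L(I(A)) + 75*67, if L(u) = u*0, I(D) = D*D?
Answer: 5025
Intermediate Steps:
A = -1 (A = -3 + 2 = -1)
I(D) = D**2
L(u) = 0
L(I(A)) + 75*67 = 0 + 75*67 = 0 + 5025 = 5025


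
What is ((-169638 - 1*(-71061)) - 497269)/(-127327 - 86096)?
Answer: 595846/213423 ≈ 2.7919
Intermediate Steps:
((-169638 - 1*(-71061)) - 497269)/(-127327 - 86096) = ((-169638 + 71061) - 497269)/(-213423) = (-98577 - 497269)*(-1/213423) = -595846*(-1/213423) = 595846/213423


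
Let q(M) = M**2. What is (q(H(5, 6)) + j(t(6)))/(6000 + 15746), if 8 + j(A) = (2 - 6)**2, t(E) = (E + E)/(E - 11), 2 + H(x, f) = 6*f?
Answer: 582/10873 ≈ 0.053527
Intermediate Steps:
H(x, f) = -2 + 6*f
t(E) = 2*E/(-11 + E) (t(E) = (2*E)/(-11 + E) = 2*E/(-11 + E))
j(A) = 8 (j(A) = -8 + (2 - 6)**2 = -8 + (-4)**2 = -8 + 16 = 8)
(q(H(5, 6)) + j(t(6)))/(6000 + 15746) = ((-2 + 6*6)**2 + 8)/(6000 + 15746) = ((-2 + 36)**2 + 8)/21746 = (34**2 + 8)*(1/21746) = (1156 + 8)*(1/21746) = 1164*(1/21746) = 582/10873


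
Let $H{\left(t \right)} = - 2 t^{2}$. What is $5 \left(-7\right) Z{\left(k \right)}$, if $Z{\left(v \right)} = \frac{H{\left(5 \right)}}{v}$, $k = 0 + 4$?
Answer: $\frac{875}{2} \approx 437.5$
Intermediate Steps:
$k = 4$
$Z{\left(v \right)} = - \frac{50}{v}$ ($Z{\left(v \right)} = \frac{\left(-2\right) 5^{2}}{v} = \frac{\left(-2\right) 25}{v} = - \frac{50}{v}$)
$5 \left(-7\right) Z{\left(k \right)} = 5 \left(-7\right) \left(- \frac{50}{4}\right) = - 35 \left(\left(-50\right) \frac{1}{4}\right) = \left(-35\right) \left(- \frac{25}{2}\right) = \frac{875}{2}$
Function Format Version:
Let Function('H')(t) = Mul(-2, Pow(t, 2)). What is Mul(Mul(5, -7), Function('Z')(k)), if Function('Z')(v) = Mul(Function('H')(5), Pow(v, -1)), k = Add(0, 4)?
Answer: Rational(875, 2) ≈ 437.50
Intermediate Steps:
k = 4
Function('Z')(v) = Mul(-50, Pow(v, -1)) (Function('Z')(v) = Mul(Mul(-2, Pow(5, 2)), Pow(v, -1)) = Mul(Mul(-2, 25), Pow(v, -1)) = Mul(-50, Pow(v, -1)))
Mul(Mul(5, -7), Function('Z')(k)) = Mul(Mul(5, -7), Mul(-50, Pow(4, -1))) = Mul(-35, Mul(-50, Rational(1, 4))) = Mul(-35, Rational(-25, 2)) = Rational(875, 2)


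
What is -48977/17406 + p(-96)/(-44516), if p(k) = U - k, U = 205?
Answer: -1092749669/387422748 ≈ -2.8206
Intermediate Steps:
p(k) = 205 - k
-48977/17406 + p(-96)/(-44516) = -48977/17406 + (205 - 1*(-96))/(-44516) = -48977*1/17406 + (205 + 96)*(-1/44516) = -48977/17406 + 301*(-1/44516) = -48977/17406 - 301/44516 = -1092749669/387422748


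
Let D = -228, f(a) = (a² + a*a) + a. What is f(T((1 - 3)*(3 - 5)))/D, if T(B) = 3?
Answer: -7/76 ≈ -0.092105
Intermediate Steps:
f(a) = a + 2*a² (f(a) = (a² + a²) + a = 2*a² + a = a + 2*a²)
f(T((1 - 3)*(3 - 5)))/D = (3*(1 + 2*3))/(-228) = (3*(1 + 6))*(-1/228) = (3*7)*(-1/228) = 21*(-1/228) = -7/76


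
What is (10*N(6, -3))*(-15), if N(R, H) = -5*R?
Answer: 4500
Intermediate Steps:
(10*N(6, -3))*(-15) = (10*(-5*6))*(-15) = (10*(-30))*(-15) = -300*(-15) = 4500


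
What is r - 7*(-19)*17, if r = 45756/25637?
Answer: 1871323/827 ≈ 2262.8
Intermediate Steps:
r = 1476/827 (r = 45756*(1/25637) = 1476/827 ≈ 1.7848)
r - 7*(-19)*17 = 1476/827 - 7*(-19)*17 = 1476/827 - (-133)*17 = 1476/827 - 1*(-2261) = 1476/827 + 2261 = 1871323/827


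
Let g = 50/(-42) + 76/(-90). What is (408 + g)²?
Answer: 16353038641/99225 ≈ 1.6481e+5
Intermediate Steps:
g = -641/315 (g = 50*(-1/42) + 76*(-1/90) = -25/21 - 38/45 = -641/315 ≈ -2.0349)
(408 + g)² = (408 - 641/315)² = (127879/315)² = 16353038641/99225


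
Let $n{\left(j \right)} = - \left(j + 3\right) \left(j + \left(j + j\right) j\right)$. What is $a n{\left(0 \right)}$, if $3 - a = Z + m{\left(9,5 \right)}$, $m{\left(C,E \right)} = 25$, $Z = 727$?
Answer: $0$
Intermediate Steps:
$a = -749$ ($a = 3 - \left(727 + 25\right) = 3 - 752 = -749$)
$n{\left(j \right)} = - \left(3 + j\right) \left(j + 2 j^{2}\right)$ ($n{\left(j \right)} = - \left(3 + j\right) \left(j + 2 j j\right) = - \left(3 + j\right) \left(j + 2 j^{2}\right)$)
$a n{\left(0 \right)} = - 749 \left(\left(-1\right) 0 \left(3 + 2 \cdot 0^{2} + 7 \cdot 0\right)\right) = - 749 \left(\left(-1\right) 0 \left(3 + 2 \cdot 0 + 0\right)\right) = - 749 \left(\left(-1\right) 0 \left(3 + 0 + 0\right)\right) = - 749 \left(\left(-1\right) 0 \cdot 3\right) = \left(-749\right) 0 = 0$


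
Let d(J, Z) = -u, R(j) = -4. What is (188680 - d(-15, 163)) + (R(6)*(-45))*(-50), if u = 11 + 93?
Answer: 179784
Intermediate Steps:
u = 104
d(J, Z) = -104 (d(J, Z) = -1*104 = -104)
(188680 - d(-15, 163)) + (R(6)*(-45))*(-50) = (188680 - 1*(-104)) - 4*(-45)*(-50) = (188680 + 104) + 180*(-50) = 188784 - 9000 = 179784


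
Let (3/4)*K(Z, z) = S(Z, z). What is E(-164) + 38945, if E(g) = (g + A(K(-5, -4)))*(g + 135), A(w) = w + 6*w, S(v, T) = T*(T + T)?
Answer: 105119/3 ≈ 35040.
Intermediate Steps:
S(v, T) = 2*T² (S(v, T) = T*(2*T) = 2*T²)
K(Z, z) = 8*z²/3 (K(Z, z) = 4*(2*z²)/3 = 8*z²/3)
A(w) = 7*w
E(g) = (135 + g)*(896/3 + g) (E(g) = (g + 7*((8/3)*(-4)²))*(g + 135) = (g + 7*((8/3)*16))*(135 + g) = (g + 7*(128/3))*(135 + g) = (g + 896/3)*(135 + g) = (896/3 + g)*(135 + g) = (135 + g)*(896/3 + g))
E(-164) + 38945 = (40320 + (-164)² + (1301/3)*(-164)) + 38945 = (40320 + 26896 - 213364/3) + 38945 = -11716/3 + 38945 = 105119/3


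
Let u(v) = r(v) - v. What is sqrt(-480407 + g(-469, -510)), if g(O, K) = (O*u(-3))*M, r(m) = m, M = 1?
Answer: I*sqrt(480407) ≈ 693.11*I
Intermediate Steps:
u(v) = 0 (u(v) = v - v = 0)
g(O, K) = 0 (g(O, K) = (O*0)*1 = 0*1 = 0)
sqrt(-480407 + g(-469, -510)) = sqrt(-480407 + 0) = sqrt(-480407) = I*sqrt(480407)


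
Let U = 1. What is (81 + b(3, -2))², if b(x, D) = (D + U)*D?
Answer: 6889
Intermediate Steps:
b(x, D) = D*(1 + D) (b(x, D) = (D + 1)*D = (1 + D)*D = D*(1 + D))
(81 + b(3, -2))² = (81 - 2*(1 - 2))² = (81 - 2*(-1))² = (81 + 2)² = 83² = 6889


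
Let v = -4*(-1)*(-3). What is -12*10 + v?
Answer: -132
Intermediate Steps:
v = -12 (v = 4*(-3) = -12)
-12*10 + v = -12*10 - 12 = -120 - 12 = -132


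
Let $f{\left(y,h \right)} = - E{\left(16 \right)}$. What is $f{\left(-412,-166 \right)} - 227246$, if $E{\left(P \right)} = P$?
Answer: $-227262$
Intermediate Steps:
$f{\left(y,h \right)} = -16$ ($f{\left(y,h \right)} = \left(-1\right) 16 = -16$)
$f{\left(-412,-166 \right)} - 227246 = -16 - 227246 = -227262$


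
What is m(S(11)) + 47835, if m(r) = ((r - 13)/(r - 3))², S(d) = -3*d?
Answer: 15499069/324 ≈ 47837.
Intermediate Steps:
m(r) = (-13 + r)²/(-3 + r)² (m(r) = ((-13 + r)/(-3 + r))² = (-13 + r)²/(-3 + r)²)
m(S(11)) + 47835 = (-13 - 3*11)²/(-3 - 3*11)² + 47835 = (-13 - 33)²/(-3 - 33)² + 47835 = (-46)²/(-36)² + 47835 = 2116*(1/1296) + 47835 = 529/324 + 47835 = 15499069/324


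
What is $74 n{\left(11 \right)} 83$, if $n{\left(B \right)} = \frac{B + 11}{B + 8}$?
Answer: $\frac{135124}{19} \approx 7111.8$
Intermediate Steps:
$n{\left(B \right)} = \frac{11 + B}{8 + B}$
$74 n{\left(11 \right)} 83 = 74 \frac{11 + 11}{8 + 11} \cdot 83 = 74 \cdot \frac{1}{19} \cdot 22 \cdot 83 = 74 \cdot \frac{22}{19} \cdot 83 = \frac{1628}{19} \cdot 83 = \frac{135124}{19}$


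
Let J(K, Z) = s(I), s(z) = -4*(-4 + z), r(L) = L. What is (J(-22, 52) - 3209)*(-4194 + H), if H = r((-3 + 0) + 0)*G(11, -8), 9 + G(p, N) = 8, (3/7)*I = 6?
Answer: 13616559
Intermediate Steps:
I = 14 (I = (7/3)*6 = 14)
G(p, N) = -1 (G(p, N) = -9 + 8 = -1)
s(z) = 16 - 4*z
H = 3 (H = ((-3 + 0) + 0)*(-1) = (-3 + 0)*(-1) = -3*(-1) = 3)
J(K, Z) = -40 (J(K, Z) = 16 - 4*14 = 16 - 56 = -40)
(J(-22, 52) - 3209)*(-4194 + H) = (-40 - 3209)*(-4194 + 3) = -3249*(-4191) = 13616559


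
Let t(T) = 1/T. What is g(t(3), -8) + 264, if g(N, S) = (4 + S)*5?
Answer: 244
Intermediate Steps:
g(N, S) = 20 + 5*S
g(t(3), -8) + 264 = (20 + 5*(-8)) + 264 = (20 - 40) + 264 = -20 + 264 = 244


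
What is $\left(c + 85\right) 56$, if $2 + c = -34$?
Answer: $2744$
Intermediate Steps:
$c = -36$ ($c = -2 - 34 = -36$)
$\left(c + 85\right) 56 = \left(-36 + 85\right) 56 = 49 \cdot 56 = 2744$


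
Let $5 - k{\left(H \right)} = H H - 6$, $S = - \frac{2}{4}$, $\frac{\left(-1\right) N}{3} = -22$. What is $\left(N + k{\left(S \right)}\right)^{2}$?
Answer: $\frac{94249}{16} \approx 5890.6$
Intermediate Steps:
$N = 66$ ($N = \left(-3\right) \left(-22\right) = 66$)
$S = - \frac{1}{2}$ ($S = \left(-2\right) \frac{1}{4} = - \frac{1}{2} \approx -0.5$)
$k{\left(H \right)} = 11 - H^{2}$ ($k{\left(H \right)} = 5 - \left(H H - 6\right) = 5 - \left(H^{2} - 6\right) = 5 - \left(-6 + H^{2}\right) = 11 - H^{2}$)
$\left(N + k{\left(S \right)}\right)^{2} = \left(66 + \left(11 - \left(- \frac{1}{2}\right)^{2}\right)\right)^{2} = \left(66 + \left(11 - \frac{1}{4}\right)\right)^{2} = \left(66 + \frac{43}{4}\right)^{2} = \left(\frac{307}{4}\right)^{2} = \frac{94249}{16}$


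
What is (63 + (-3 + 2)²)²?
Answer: 4096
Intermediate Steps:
(63 + (-3 + 2)²)² = (63 + (-1)²)² = (63 + 1)² = 64² = 4096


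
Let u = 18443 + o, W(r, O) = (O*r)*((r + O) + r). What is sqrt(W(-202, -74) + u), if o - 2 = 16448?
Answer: I*sqrt(7110251) ≈ 2666.5*I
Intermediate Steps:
o = 16450 (o = 2 + 16448 = 16450)
W(r, O) = O*r*(O + 2*r) (W(r, O) = (O*r)*((O + r) + r) = (O*r)*(O + 2*r) = O*r*(O + 2*r))
u = 34893 (u = 18443 + 16450 = 34893)
sqrt(W(-202, -74) + u) = sqrt(-74*(-202)*(-74 + 2*(-202)) + 34893) = sqrt(-74*(-202)*(-74 - 404) + 34893) = sqrt(-74*(-202)*(-478) + 34893) = sqrt(-7145144 + 34893) = sqrt(-7110251) = I*sqrt(7110251)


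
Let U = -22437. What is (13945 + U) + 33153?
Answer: 24661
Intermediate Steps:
(13945 + U) + 33153 = (13945 - 22437) + 33153 = -8492 + 33153 = 24661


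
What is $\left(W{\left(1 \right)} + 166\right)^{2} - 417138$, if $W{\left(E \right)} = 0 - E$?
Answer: $-389913$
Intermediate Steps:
$W{\left(E \right)} = - E$
$\left(W{\left(1 \right)} + 166\right)^{2} - 417138 = \left(\left(-1\right) 1 + 166\right)^{2} - 417138 = \left(-1 + 166\right)^{2} - 417138 = 165^{2} - 417138 = 27225 - 417138 = -389913$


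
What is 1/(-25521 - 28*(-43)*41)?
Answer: 1/23843 ≈ 4.1941e-5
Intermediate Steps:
1/(-25521 - 28*(-43)*41) = 1/(-25521 + 1204*41) = 1/(-25521 + 49364) = 1/23843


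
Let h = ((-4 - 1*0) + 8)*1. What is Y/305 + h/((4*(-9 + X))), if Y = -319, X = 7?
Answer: -943/610 ≈ -1.5459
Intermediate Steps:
h = 4 (h = ((-4 + 0) + 8)*1 = (-4 + 8)*1 = 4*1 = 4)
Y/305 + h/((4*(-9 + X))) = -319/305 + 4/((4*(-9 + 7))) = -319*1/305 + 4/((4*(-2))) = -319/305 + 4/(-8) = -319/305 + 4*(-⅛) = -319/305 - ½ = -943/610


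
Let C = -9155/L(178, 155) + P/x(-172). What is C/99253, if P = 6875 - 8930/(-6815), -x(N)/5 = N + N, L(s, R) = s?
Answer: -210577943/440615827960 ≈ -0.00047792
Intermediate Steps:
x(N) = -10*N (x(N) = -5*(N + N) = -10*N)
P = 199413/29 (P = 6875 - 8930*(-1/6815) = 6875 + 38/29 = 199413/29 ≈ 6876.3)
C = -210577943/4439320 (C = -9155/178 + 199413/(29*((-10*(-172)))) = -9155*1/178 + (199413/29)/1720 = -9155/178 + (199413/29)*(1/1720) = -9155/178 + 199413/49880 = -210577943/4439320 ≈ -47.435)
C/99253 = -210577943/4439320/99253 = -210577943/4439320*1/99253 = -210577943/440615827960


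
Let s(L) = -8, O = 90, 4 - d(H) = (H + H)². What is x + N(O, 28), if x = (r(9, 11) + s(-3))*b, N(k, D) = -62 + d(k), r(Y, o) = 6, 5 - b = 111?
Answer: -32246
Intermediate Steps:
d(H) = 4 - 4*H² (d(H) = 4 - (H + H)² = 4 - (2*H)² = 4 - 4*H²)
b = -106 (b = 5 - 1*111 = 5 - 111 = -106)
N(k, D) = -58 - 4*k² (N(k, D) = -62 + (4 - 4*k²) = -58 - 4*k²)
x = 212 (x = (6 - 8)*(-106) = -2*(-106) = 212)
x + N(O, 28) = 212 + (-58 - 4*90²) = 212 + (-58 - 4*8100) = 212 + (-58 - 32400) = 212 - 32458 = -32246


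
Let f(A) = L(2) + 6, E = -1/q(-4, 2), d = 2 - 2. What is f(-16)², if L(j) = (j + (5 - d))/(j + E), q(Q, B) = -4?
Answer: 6724/81 ≈ 83.012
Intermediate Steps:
d = 0
E = ¼ (E = -1/(-4) = -1*(-¼) = ¼ ≈ 0.25000)
L(j) = (5 + j)/(¼ + j) (L(j) = (j + (5 - 1*0))/(j + ¼) = (j + (5 + 0))/(¼ + j) = (j + 5)/(¼ + j) = (5 + j)/(¼ + j))
f(A) = 82/9 (f(A) = 4*(5 + 2)/(1 + 4*2) + 6 = 4*7/(1 + 8) + 6 = 4*7/9 + 6 = 4*(⅑)*7 + 6 = 28/9 + 6 = 82/9)
f(-16)² = (82/9)² = 6724/81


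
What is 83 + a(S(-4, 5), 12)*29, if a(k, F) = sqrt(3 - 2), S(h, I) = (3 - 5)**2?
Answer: 112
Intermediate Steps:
S(h, I) = 4 (S(h, I) = (-2)**2 = 4)
a(k, F) = 1 (a(k, F) = sqrt(1) = 1)
83 + a(S(-4, 5), 12)*29 = 83 + 1*29 = 83 + 29 = 112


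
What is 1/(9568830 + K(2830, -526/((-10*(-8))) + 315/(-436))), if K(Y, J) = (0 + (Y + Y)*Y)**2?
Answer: 1/256569926408830 ≈ 3.8976e-15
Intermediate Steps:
K(Y, J) = 4*Y**4 (K(Y, J) = (0 + (2*Y)*Y)**2 = (0 + 2*Y**2)**2 = (2*Y**2)**2 = 4*Y**4)
1/(9568830 + K(2830, -526/((-10*(-8))) + 315/(-436))) = 1/(9568830 + 4*2830**4) = 1/(9568830 + 4*64142479210000) = 1/(9568830 + 256569916840000) = 1/256569926408830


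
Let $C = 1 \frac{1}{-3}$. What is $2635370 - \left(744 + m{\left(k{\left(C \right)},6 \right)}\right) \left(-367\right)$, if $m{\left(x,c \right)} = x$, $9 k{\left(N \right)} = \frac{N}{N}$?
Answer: $\frac{26176129}{9} \approx 2.9085 \cdot 10^{6}$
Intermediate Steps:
$C = - \frac{1}{3}$ ($C = 1 \left(- \frac{1}{3}\right) = - \frac{1}{3} \approx -0.33333$)
$k{\left(N \right)} = \frac{1}{9}$ ($k{\left(N \right)} = \frac{N \frac{1}{N}}{9} = \frac{1}{9} \cdot 1 = \frac{1}{9}$)
$2635370 - \left(744 + m{\left(k{\left(C \right)},6 \right)}\right) \left(-367\right) = 2635370 - \left(744 + \frac{1}{9}\right) \left(-367\right) = 2635370 - \frac{6697}{9} \left(-367\right) = 2635370 - - \frac{2457799}{9} = 2635370 + \frac{2457799}{9} = \frac{26176129}{9}$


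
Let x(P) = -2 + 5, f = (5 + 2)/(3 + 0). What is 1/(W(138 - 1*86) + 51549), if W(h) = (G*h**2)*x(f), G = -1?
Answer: 1/43437 ≈ 2.3022e-5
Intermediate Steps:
f = 7/3 ≈ 2.3333
x(P) = 3
W(h) = -3*h**2 (W(h) = -h**2*3 = -3*h**2)
1/(W(138 - 1*86) + 51549) = 1/(-3*(138 - 1*86)**2 + 51549) = 1/(-3*(138 - 86)**2 + 51549) = 1/(-3*52**2 + 51549) = 1/(-3*2704 + 51549) = 1/(-8112 + 51549) = 1/43437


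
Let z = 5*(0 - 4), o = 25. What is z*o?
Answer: -500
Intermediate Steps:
z = -20 (z = 5*(-4) = -20)
z*o = -20*25 = -500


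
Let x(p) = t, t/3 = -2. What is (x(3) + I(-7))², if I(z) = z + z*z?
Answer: 1296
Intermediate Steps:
t = -6 (t = 3*(-2) = -6)
x(p) = -6
I(z) = z + z²
(x(3) + I(-7))² = (-6 - 7*(1 - 7))² = (-6 - 7*(-6))² = (-6 + 42)² = 36² = 1296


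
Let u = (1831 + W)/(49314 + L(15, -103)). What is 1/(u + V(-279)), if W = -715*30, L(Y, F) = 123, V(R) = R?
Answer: -49437/13812542 ≈ -0.0035791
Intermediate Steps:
W = -21450
u = -19619/49437 (u = (1831 - 21450)/(49314 + 123) = -19619/49437 ≈ -0.39685)
1/(u + V(-279)) = 1/(-19619/49437 - 279) = 1/(-13812542/49437) = -49437/13812542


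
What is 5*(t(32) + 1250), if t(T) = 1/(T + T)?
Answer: 400005/64 ≈ 6250.1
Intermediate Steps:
t(T) = 1/(2*T)
5*(t(32) + 1250) = 5*((½)/32 + 1250) = 5*((½)*(1/32) + 1250) = 5*(1/64 + 1250) = 5*(80001/64) = 400005/64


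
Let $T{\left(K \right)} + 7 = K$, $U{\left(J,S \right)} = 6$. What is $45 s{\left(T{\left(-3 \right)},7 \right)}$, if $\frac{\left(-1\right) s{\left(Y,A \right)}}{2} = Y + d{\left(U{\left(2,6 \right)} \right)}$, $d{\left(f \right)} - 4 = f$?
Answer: $0$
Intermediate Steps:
$d{\left(f \right)} = 4 + f$
$T{\left(K \right)} = -7 + K$
$s{\left(Y,A \right)} = -20 - 2 Y$ ($s{\left(Y,A \right)} = - 2 \left(Y + \left(4 + 6\right)\right) = - 2 \left(Y + 10\right) = - 2 \left(10 + Y\right) = -20 - 2 Y$)
$45 s{\left(T{\left(-3 \right)},7 \right)} = 45 \left(-20 - 2 \left(-7 - 3\right)\right) = 45 \left(-20 - -20\right) = 45 \left(-20 + 20\right) = 45 \cdot 0 = 0$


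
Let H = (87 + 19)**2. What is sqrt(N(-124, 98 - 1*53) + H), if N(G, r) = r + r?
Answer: sqrt(11326) ≈ 106.42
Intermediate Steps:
N(G, r) = 2*r
H = 11236 (H = 106**2 = 11236)
sqrt(N(-124, 98 - 1*53) + H) = sqrt(2*(98 - 1*53) + 11236) = sqrt(2*(98 - 53) + 11236) = sqrt(2*45 + 11236) = sqrt(90 + 11236) = sqrt(11326)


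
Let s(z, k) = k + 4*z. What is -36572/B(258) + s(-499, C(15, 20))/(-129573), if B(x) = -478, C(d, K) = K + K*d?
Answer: 2369772442/30967947 ≈ 76.523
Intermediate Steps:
-36572/B(258) + s(-499, C(15, 20))/(-129573) = -36572/(-478) + (20*(1 + 15) + 4*(-499))/(-129573) = -36572*(-1/478) + (20*16 - 1996)*(-1/129573) = 18286/239 + (320 - 1996)*(-1/129573) = 18286/239 - 1676*(-1/129573) = 18286/239 + 1676/129573 = 2369772442/30967947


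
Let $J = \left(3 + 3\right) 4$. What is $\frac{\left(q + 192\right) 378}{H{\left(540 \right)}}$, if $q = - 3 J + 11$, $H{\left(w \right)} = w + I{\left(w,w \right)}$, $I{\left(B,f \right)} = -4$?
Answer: $\frac{24759}{268} \approx 92.384$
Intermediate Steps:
$J = 24$ ($J = 6 \cdot 4 = 24$)
$H{\left(w \right)} = -4 + w$ ($H{\left(w \right)} = w - 4 = -4 + w$)
$q = -61$ ($q = \left(-3\right) 24 + 11 = -72 + 11 = -61$)
$\frac{\left(q + 192\right) 378}{H{\left(540 \right)}} = \frac{\left(-61 + 192\right) 378}{-4 + 540} = \frac{131 \cdot 378}{536} = 49518 \cdot \frac{1}{536} = \frac{24759}{268}$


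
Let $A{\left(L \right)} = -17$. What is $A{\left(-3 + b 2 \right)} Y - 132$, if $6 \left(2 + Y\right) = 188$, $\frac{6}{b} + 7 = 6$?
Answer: $- \frac{1892}{3} \approx -630.67$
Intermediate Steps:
$b = -6$ ($b = \frac{6}{-7 + 6} = \frac{6}{-1} = 6 \left(-1\right) = -6$)
$Y = \frac{88}{3}$ ($Y = -2 + \frac{1}{6} \cdot 188 = -2 + \frac{94}{3} = \frac{88}{3} \approx 29.333$)
$A{\left(-3 + b 2 \right)} Y - 132 = \left(-17\right) \frac{88}{3} - 132 = - \frac{1496}{3} - 132 = - \frac{1892}{3}$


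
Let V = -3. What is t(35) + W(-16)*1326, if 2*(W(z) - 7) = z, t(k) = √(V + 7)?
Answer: -1324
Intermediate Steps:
t(k) = 2 (t(k) = √(-3 + 7) = √4 = 2)
W(z) = 7 + z/2
t(35) + W(-16)*1326 = 2 + (7 + (½)*(-16))*1326 = 2 + (7 - 8)*1326 = 2 - 1*1326 = 2 - 1326 = -1324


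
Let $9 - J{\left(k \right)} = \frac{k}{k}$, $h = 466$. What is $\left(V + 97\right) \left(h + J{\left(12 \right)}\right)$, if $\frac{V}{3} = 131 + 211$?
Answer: $532302$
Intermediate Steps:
$J{\left(k \right)} = 8$ ($J{\left(k \right)} = 9 - \frac{k}{k} = 9 - 1 = 8$)
$V = 1026$ ($V = 3 \left(131 + 211\right) = 3 \cdot 342 = 1026$)
$\left(V + 97\right) \left(h + J{\left(12 \right)}\right) = \left(1026 + 97\right) \left(466 + 8\right) = 1123 \cdot 474 = 532302$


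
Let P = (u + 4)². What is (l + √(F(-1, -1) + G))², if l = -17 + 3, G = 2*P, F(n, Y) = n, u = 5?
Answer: (14 - √161)² ≈ 1.7198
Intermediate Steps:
P = 81 (P = (5 + 4)² = 9² = 81)
G = 162 (G = 2*81 = 162)
l = -14
(l + √(F(-1, -1) + G))² = (-14 + √(-1 + 162))² = (-14 + √161)²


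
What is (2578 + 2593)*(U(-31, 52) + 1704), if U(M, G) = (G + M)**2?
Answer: 11091795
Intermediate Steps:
(2578 + 2593)*(U(-31, 52) + 1704) = (2578 + 2593)*((52 - 31)**2 + 1704) = 5171*(21**2 + 1704) = 5171*(441 + 1704) = 5171*2145 = 11091795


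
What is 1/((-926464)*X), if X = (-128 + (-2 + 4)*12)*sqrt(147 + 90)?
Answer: sqrt(237)/22835484672 ≈ 6.7416e-10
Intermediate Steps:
X = -104*sqrt(237) (X = (-128 + 2*12)*sqrt(237) = (-128 + 24)*sqrt(237) = -104*sqrt(237) ≈ -1601.1)
1/((-926464)*X) = 1/((-926464)*((-104*sqrt(237)))) = -(-1)*sqrt(237)/22835484672 = sqrt(237)/22835484672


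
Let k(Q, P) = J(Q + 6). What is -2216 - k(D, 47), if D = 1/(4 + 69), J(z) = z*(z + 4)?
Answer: -12129973/5329 ≈ -2276.2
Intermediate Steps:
J(z) = z*(4 + z)
D = 1/73 ≈ 0.013699
k(Q, P) = (6 + Q)*(10 + Q) (k(Q, P) = (Q + 6)*(4 + (Q + 6)) = (6 + Q)*(4 + (6 + Q)) = (6 + Q)*(10 + Q))
-2216 - k(D, 47) = -2216 - (6 + 1/73)*(10 + 1/73) = -2216 - 439*731/(73*73) = -2216 - 1*320909/5329 = -2216 - 320909/5329 = -12129973/5329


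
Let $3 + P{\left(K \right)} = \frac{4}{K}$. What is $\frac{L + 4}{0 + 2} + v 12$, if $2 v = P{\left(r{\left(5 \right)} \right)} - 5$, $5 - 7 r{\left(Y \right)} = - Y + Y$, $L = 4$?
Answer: $- \frac{52}{5} \approx -10.4$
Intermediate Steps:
$r{\left(Y \right)} = \frac{5}{7}$ ($r{\left(Y \right)} = \frac{5}{7} - \frac{- Y + Y}{7} = \frac{5}{7} - 0 = \frac{5}{7} + 0 = \frac{5}{7}$)
$P{\left(K \right)} = -3 + \frac{4}{K}$
$v = - \frac{6}{5}$ ($v = \frac{\left(-3 + \frac{4}{\frac{5}{7}}\right) - 5}{2} = \frac{\left(-3 + 4 \cdot \frac{7}{5}\right) - 5}{2} = \frac{\left(-3 + \frac{28}{5}\right) - 5}{2} = \frac{\frac{13}{5} - 5}{2} = \frac{1}{2} \left(- \frac{12}{5}\right) = - \frac{6}{5} \approx -1.2$)
$\frac{L + 4}{0 + 2} + v 12 = \frac{4 + 4}{0 + 2} - \frac{72}{5} = \frac{8}{2} - \frac{72}{5} = 8 \cdot \frac{1}{2} - \frac{72}{5} = 4 - \frac{72}{5} = - \frac{52}{5}$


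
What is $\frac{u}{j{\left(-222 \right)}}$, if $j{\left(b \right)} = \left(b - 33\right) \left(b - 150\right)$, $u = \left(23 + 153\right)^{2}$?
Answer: $\frac{7744}{23715} \approx 0.32654$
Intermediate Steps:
$u = 30976$ ($u = 176^{2} = 30976$)
$j{\left(b \right)} = \left(-150 + b\right) \left(-33 + b\right)$ ($j{\left(b \right)} = \left(-33 + b\right) \left(-150 + b\right) = \left(-150 + b\right) \left(-33 + b\right)$)
$\frac{u}{j{\left(-222 \right)}} = \frac{30976}{4950 + \left(-222\right)^{2} - -40626} = \frac{30976}{4950 + 49284 + 40626} = \frac{30976}{94860} = 30976 \cdot \frac{1}{94860} = \frac{7744}{23715}$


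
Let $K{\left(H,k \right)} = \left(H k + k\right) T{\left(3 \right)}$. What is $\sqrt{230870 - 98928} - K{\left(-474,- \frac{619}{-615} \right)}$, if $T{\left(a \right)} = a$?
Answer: $\frac{292787}{205} + \sqrt{131942} \approx 1791.5$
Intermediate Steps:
$K{\left(H,k \right)} = 3 k + 3 H k$ ($K{\left(H,k \right)} = \left(H k + k\right) 3 = \left(k + H k\right) 3 = 3 k + 3 H k$)
$\sqrt{230870 - 98928} - K{\left(-474,- \frac{619}{-615} \right)} = \sqrt{230870 - 98928} - 3 \left(- \frac{619}{-615}\right) \left(1 - 474\right) = \sqrt{131942} - 3 \left(\left(-619\right) \left(- \frac{1}{615}\right)\right) \left(-473\right) = \sqrt{131942} - 3 \cdot \frac{619}{615} \left(-473\right) = \sqrt{131942} - - \frac{292787}{205} = \sqrt{131942} + \frac{292787}{205} = \frac{292787}{205} + \sqrt{131942}$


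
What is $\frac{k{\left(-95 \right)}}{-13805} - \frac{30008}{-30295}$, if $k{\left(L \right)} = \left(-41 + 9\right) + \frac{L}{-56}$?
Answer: $\frac{4649999051}{4684091720} \approx 0.99272$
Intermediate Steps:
$k{\left(L \right)} = -32 - \frac{L}{56}$ ($k{\left(L \right)} = -32 + L \left(- \frac{1}{56}\right) = -32 - \frac{L}{56}$)
$\frac{k{\left(-95 \right)}}{-13805} - \frac{30008}{-30295} = \frac{-32 - - \frac{95}{56}}{-13805} - \frac{30008}{-30295} = \left(-32 + \frac{95}{56}\right) \left(- \frac{1}{13805}\right) - - \frac{30008}{30295} = \left(- \frac{1697}{56}\right) \left(- \frac{1}{13805}\right) + \frac{30008}{30295} = \frac{1697}{773080} + \frac{30008}{30295} = \frac{4649999051}{4684091720}$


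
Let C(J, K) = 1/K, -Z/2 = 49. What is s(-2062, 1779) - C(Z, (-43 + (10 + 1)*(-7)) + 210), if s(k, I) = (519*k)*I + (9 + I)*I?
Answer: -171059922901/90 ≈ -1.9007e+9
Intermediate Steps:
Z = -98 (Z = -2*49 = -98)
s(k, I) = I*(9 + I) + 519*I*k (s(k, I) = 519*I*k + I*(9 + I) = I*(9 + I) + 519*I*k)
s(-2062, 1779) - C(Z, (-43 + (10 + 1)*(-7)) + 210) = 1779*(9 + 1779 + 519*(-2062)) - 1/((-43 + (10 + 1)*(-7)) + 210) = 1779*(9 + 1779 - 1070178) - 1/((-43 + 11*(-7)) + 210) = 1779*(-1068390) - 1/((-43 - 77) + 210) = -1900665810 - 1/(-120 + 210) = -1900665810 - 1/90 = -171059922901/90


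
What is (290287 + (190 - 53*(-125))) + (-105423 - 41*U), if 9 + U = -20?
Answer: 192868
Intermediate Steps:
U = -29 (U = -9 - 20 = -29)
(290287 + (190 - 53*(-125))) + (-105423 - 41*U) = (290287 + (190 - 53*(-125))) + (-105423 - 41*(-29)) = (290287 + (190 + 6625)) + (-105423 + 1189) = (290287 + 6815) - 104234 = 297102 - 104234 = 192868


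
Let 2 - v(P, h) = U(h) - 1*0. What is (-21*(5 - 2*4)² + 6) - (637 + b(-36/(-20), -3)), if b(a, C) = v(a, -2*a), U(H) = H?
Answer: -4128/5 ≈ -825.60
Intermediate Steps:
v(P, h) = 2 - h (v(P, h) = 2 - (h - 1*0) = 2 - (h + 0) = 2 - h)
b(a, C) = 2 + 2*a (b(a, C) = 2 - (-2)*a = 2 + 2*a)
(-21*(5 - 2*4)² + 6) - (637 + b(-36/(-20), -3)) = (-21*(5 - 2*4)² + 6) - (637 + (2 + 2*(-36/(-20)))) = (-21*(5 - 8)² + 6) - (637 + (2 + 2*(-36*(-1/20)))) = (-21*(5 - 1*8)² + 6) - (637 + (2 + 2*(9/5))) = (-21*(5 - 8)² + 6) - (637 + (2 + 18/5)) = (-21*(-3)² + 6) - (637 + 28/5) = (-21*9 + 6) - 1*3213/5 = (-189 + 6) - 3213/5 = -183 - 3213/5 = -4128/5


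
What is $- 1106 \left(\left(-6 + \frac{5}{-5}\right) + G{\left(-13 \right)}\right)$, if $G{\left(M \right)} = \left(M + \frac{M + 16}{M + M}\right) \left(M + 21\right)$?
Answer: $\frac{1609230}{13} \approx 1.2379 \cdot 10^{5}$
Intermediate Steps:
$G{\left(M \right)} = \left(21 + M\right) \left(M + \frac{16 + M}{2 M}\right)$ ($G{\left(M \right)} = \left(M + \frac{16 + M}{2 M}\right) \left(21 + M\right) = \left(21 + M\right) \left(M + \frac{16 + M}{2 M}\right)$)
$- 1106 \left(\left(-6 + \frac{5}{-5}\right) + G{\left(-13 \right)}\right) = - 1106 \left(\left(-6 + \frac{5}{-5}\right) + \left(\frac{37}{2} + \left(-13\right)^{2} + \frac{168}{-13} + \frac{43}{2} \left(-13\right)\right)\right) = - 1106 \left(\left(-6 + 5 \left(- \frac{1}{5}\right)\right) + \left(\frac{37}{2} + 169 + 168 \left(- \frac{1}{13}\right) - \frac{559}{2}\right)\right) = - 1106 \left(\left(-6 - 1\right) + \left(\frac{37}{2} + 169 - \frac{168}{13} - \frac{559}{2}\right)\right) = - 1106 \left(-7 - \frac{1364}{13}\right) = \left(-1106\right) \left(- \frac{1455}{13}\right) = \frac{1609230}{13}$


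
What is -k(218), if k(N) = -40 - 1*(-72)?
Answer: -32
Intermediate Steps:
k(N) = 32 (k(N) = -40 + 72 = 32)
-k(218) = -1*32 = -32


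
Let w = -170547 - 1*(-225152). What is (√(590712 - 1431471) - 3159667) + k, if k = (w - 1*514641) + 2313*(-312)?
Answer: -4341359 + I*√840759 ≈ -4.3414e+6 + 916.93*I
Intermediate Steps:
w = 54605 (w = -170547 + 225152 = 54605)
k = -1181692 (k = (54605 - 1*514641) + 2313*(-312) = (54605 - 514641) - 721656 = -460036 - 721656 = -1181692)
(√(590712 - 1431471) - 3159667) + k = (√(590712 - 1431471) - 3159667) - 1181692 = (√(-840759) - 3159667) - 1181692 = (I*√840759 - 3159667) - 1181692 = (-3159667 + I*√840759) - 1181692 = -4341359 + I*√840759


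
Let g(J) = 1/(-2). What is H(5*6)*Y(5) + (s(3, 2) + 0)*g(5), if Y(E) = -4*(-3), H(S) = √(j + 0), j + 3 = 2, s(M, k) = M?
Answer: -3/2 + 12*I ≈ -1.5 + 12.0*I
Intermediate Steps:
j = -1 (j = -3 + 2 = -1)
H(S) = I (H(S) = √(-1 + 0) = √(-1) = I)
g(J) = -½
Y(E) = 12
H(5*6)*Y(5) + (s(3, 2) + 0)*g(5) = I*12 + (3 + 0)*(-½) = 12*I + 3*(-½) = 12*I - 3/2 = -3/2 + 12*I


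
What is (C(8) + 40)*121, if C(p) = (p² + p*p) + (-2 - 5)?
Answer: 19481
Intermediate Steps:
C(p) = -7 + 2*p² (C(p) = (p² + p²) - 7 = 2*p² - 7 = -7 + 2*p²)
(C(8) + 40)*121 = ((-7 + 2*8²) + 40)*121 = ((-7 + 2*64) + 40)*121 = ((-7 + 128) + 40)*121 = (121 + 40)*121 = 161*121 = 19481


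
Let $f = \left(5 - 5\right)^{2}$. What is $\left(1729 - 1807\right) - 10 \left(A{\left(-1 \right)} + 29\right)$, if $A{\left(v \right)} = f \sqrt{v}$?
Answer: $-368$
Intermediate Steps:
$f = 0$ ($f = 0^{2} = 0$)
$A{\left(v \right)} = 0$ ($A{\left(v \right)} = 0 \sqrt{v} = 0$)
$\left(1729 - 1807\right) - 10 \left(A{\left(-1 \right)} + 29\right) = \left(1729 - 1807\right) - 10 \left(0 + 29\right) = -78 - 290 = -368$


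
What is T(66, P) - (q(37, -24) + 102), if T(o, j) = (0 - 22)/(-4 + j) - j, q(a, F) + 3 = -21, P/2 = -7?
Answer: -565/9 ≈ -62.778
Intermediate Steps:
P = -14 (P = 2*(-7) = -14)
q(a, F) = -24 (q(a, F) = -3 - 21 = -24)
T(o, j) = -j - 22/(-4 + j) (T(o, j) = -22/(-4 + j) - j = -j - 22/(-4 + j))
T(66, P) - (q(37, -24) + 102) = (-22 - 1*(-14)**2 + 4*(-14))/(-4 - 14) - (-24 + 102) = (-22 - 1*196 - 56)/(-18) - 1*78 = -(-22 - 196 - 56)/18 - 78 = -1/18*(-274) - 78 = 137/9 - 78 = -565/9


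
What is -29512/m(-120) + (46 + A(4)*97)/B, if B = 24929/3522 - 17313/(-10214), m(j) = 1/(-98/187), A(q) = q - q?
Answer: 6713850286103/433951639 ≈ 15471.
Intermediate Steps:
A(q) = 0
m(j) = -187/98 (m(j) = 1/(-98*1/187) = 1/(-98/187) = -187/98)
B = 78900298/8993427 (B = 24929*(1/3522) - 17313*(-1/10214) = 24929/3522 + 17313/10214 = 78900298/8993427 ≈ 8.7731)
-29512/m(-120) + (46 + A(4)*97)/B = -29512/(-187/98) + (46 + 0*97)/(78900298/8993427) = -29512*(-98/187) + (46 + 0)*(8993427/78900298) = 170128/11 + 46*(8993427/78900298) = 170128/11 + 206848821/39450149 = 6713850286103/433951639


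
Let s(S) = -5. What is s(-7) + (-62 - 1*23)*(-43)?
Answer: 3650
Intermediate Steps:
s(-7) + (-62 - 1*23)*(-43) = -5 + (-62 - 1*23)*(-43) = -5 + (-62 - 23)*(-43) = -5 - 85*(-43) = -5 + 3655 = 3650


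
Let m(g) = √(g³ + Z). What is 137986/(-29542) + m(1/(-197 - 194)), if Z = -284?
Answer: -68993/14771 + 19*I*√18387308715/152881 ≈ -4.6708 + 16.852*I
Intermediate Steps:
m(g) = √(-284 + g³) (m(g) = √(g³ - 284) = √(-284 + g³))
137986/(-29542) + m(1/(-197 - 194)) = 137986/(-29542) + √(-284 + (1/(-197 - 194))³) = 137986*(-1/29542) + √(-284 + (1/(-391))³) = -68993/14771 + √(-284 + (-1/391)³) = -68993/14771 + √(-284 - 1/59776471) = -68993/14771 + √(-16976517765/59776471) = -68993/14771 + 19*I*√18387308715/152881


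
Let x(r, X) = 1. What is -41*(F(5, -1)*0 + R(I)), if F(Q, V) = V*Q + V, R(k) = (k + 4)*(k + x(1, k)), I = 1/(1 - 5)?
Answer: -1845/16 ≈ -115.31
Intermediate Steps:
I = -¼ (I = 1/(-4) = -¼ ≈ -0.25000)
R(k) = (1 + k)*(4 + k) (R(k) = (k + 4)*(k + 1) = (4 + k)*(1 + k) = (1 + k)*(4 + k))
F(Q, V) = V + Q*V (F(Q, V) = Q*V + V = V + Q*V)
-41*(F(5, -1)*0 + R(I)) = -41*(-(1 + 5)*0 + (4 + (-¼)² + 5*(-¼))) = -41*(-1*6*0 + (4 + 1/16 - 5/4)) = -41*(-6*0 + 45/16) = -41*(0 + 45/16) = -41*45/16 = -1845/16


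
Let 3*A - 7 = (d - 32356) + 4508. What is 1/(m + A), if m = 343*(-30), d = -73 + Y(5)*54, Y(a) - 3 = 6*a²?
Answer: -3/50522 ≈ -5.9380e-5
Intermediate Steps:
Y(a) = 3 + 6*a²
d = 8189 (d = -73 + (3 + 6*5²)*54 = -73 + (3 + 6*25)*54 = -73 + (3 + 150)*54 = -73 + 153*54 = -73 + 8262 = 8189)
m = -10290
A = -19652/3 (A = 7/3 + ((8189 - 32356) + 4508)/3 = 7/3 + (-24167 + 4508)/3 = 7/3 + (⅓)*(-19659) = 7/3 - 6553 = -19652/3 ≈ -6550.7)
1/(m + A) = 1/(-10290 - 19652/3) = 1/(-50522/3) = -3/50522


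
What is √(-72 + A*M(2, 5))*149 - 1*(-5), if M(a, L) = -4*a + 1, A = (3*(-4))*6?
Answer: 5 + 1788*√3 ≈ 3101.9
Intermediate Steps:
A = -72 (A = -12*6 = -72)
M(a, L) = 1 - 4*a
√(-72 + A*M(2, 5))*149 - 1*(-5) = √(-72 - 72*(1 - 4*2))*149 - 1*(-5) = √(-72 - 72*(1 - 8))*149 + 5 = √(-72 - 72*(-7))*149 + 5 = √(-72 + 504)*149 + 5 = √432*149 + 5 = (12*√3)*149 + 5 = 1788*√3 + 5 = 5 + 1788*√3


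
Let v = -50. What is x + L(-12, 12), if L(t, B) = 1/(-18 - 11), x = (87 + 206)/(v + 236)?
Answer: 8311/5394 ≈ 1.5408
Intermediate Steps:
x = 293/186 (x = (87 + 206)/(-50 + 236) = 293/186 ≈ 1.5753)
L(t, B) = -1/29 (L(t, B) = 1/(-29) = -1/29)
x + L(-12, 12) = 293/186 - 1/29 = 8311/5394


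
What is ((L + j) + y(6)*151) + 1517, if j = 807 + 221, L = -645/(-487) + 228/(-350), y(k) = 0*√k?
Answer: 216954982/85225 ≈ 2545.7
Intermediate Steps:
y(k) = 0
L = 57357/85225 (L = -645*(-1/487) + 228*(-1/350) = 645/487 - 114/175 = 57357/85225 ≈ 0.67301)
j = 1028
((L + j) + y(6)*151) + 1517 = ((57357/85225 + 1028) + 0*151) + 1517 = (87668657/85225 + 0) + 1517 = 87668657/85225 + 1517 = 216954982/85225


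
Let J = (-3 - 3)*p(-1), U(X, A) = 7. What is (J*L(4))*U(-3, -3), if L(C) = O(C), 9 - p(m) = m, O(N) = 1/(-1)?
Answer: 420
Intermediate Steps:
O(N) = -1
p(m) = 9 - m
J = -60 (J = (-3 - 3)*(9 - 1*(-1)) = -6*(9 + 1) = -6*10 = -60)
L(C) = -1
(J*L(4))*U(-3, -3) = -60*(-1)*7 = 60*7 = 420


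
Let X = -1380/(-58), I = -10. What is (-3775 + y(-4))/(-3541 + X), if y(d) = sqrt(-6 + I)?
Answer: 109475/101999 - 116*I/101999 ≈ 1.0733 - 0.0011373*I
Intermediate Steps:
X = 690/29 (X = -1380*(-1/58) = 690/29 ≈ 23.793)
y(d) = 4*I (y(d) = sqrt(-6 - 10) = sqrt(-16) = 4*I)
(-3775 + y(-4))/(-3541 + X) = (-3775 + 4*I)/(-3541 + 690/29) = (-3775 + 4*I)/(-101999/29) = (-3775 + 4*I)*(-29/101999) = 109475/101999 - 116*I/101999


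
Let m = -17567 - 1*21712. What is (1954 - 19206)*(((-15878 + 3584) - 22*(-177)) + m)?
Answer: 822558108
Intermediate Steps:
m = -39279 (m = -17567 - 21712 = -39279)
(1954 - 19206)*(((-15878 + 3584) - 22*(-177)) + m) = (1954 - 19206)*(((-15878 + 3584) - 22*(-177)) - 39279) = -17252*((-12294 + 3894) - 39279) = -17252*(-8400 - 39279) = -17252*(-47679) = 822558108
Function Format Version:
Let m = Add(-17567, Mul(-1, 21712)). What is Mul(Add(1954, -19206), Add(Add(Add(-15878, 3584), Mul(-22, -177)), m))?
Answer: 822558108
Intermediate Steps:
m = -39279 (m = Add(-17567, -21712) = -39279)
Mul(Add(1954, -19206), Add(Add(Add(-15878, 3584), Mul(-22, -177)), m)) = Mul(Add(1954, -19206), Add(Add(Add(-15878, 3584), Mul(-22, -177)), -39279)) = Mul(-17252, Add(Add(-12294, 3894), -39279)) = Mul(-17252, Add(-8400, -39279)) = Mul(-17252, -47679) = 822558108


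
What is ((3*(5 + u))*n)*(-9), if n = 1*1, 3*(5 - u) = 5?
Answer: -225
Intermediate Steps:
u = 10/3 (u = 5 - ⅓*5 = 5 - 5/3 = 10/3 ≈ 3.3333)
n = 1
((3*(5 + u))*n)*(-9) = ((3*(5 + 10/3))*1)*(-9) = ((3*(25/3))*1)*(-9) = (25*1)*(-9) = 25*(-9) = -225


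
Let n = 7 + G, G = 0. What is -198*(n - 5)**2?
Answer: -792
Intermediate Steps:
n = 7 (n = 7 + 0 = 7)
-198*(n - 5)**2 = -198*(7 - 5)**2 = -198*2**2 = -198*4 = -792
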